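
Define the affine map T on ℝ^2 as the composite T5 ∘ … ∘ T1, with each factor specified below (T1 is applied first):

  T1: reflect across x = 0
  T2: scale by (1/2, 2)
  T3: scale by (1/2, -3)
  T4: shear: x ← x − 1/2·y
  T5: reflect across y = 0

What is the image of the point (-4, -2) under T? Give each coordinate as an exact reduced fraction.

T(p) = (-5, -12)

T1 reflect across x = 0: (-4, -2) → (4, -2)
T2 scale by (1/2, 2): (4, -2) → (2, -4)
T3 scale by (1/2, -3): (2, -4) → (1, 12)
T4 shear: x ← x − 1/2·y: (1, 12) → (-5, 12)
T5 reflect across y = 0: (-5, 12) → (-5, -12)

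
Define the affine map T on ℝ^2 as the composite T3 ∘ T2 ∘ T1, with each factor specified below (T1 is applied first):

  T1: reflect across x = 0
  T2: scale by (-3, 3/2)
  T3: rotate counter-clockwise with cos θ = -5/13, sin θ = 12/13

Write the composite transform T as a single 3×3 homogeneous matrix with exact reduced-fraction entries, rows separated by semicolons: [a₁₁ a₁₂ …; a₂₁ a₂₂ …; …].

T1 = [-1 0 0; 0 1 0; 0 0 1]
T2·T1 = [3 0 0; 0 3/2 0; 0 0 1]
T3·…·T1 = [-15/13 -18/13 0; 36/13 -15/26 0; 0 0 1]

T = [-15/13 -18/13 0; 36/13 -15/26 0; 0 0 1]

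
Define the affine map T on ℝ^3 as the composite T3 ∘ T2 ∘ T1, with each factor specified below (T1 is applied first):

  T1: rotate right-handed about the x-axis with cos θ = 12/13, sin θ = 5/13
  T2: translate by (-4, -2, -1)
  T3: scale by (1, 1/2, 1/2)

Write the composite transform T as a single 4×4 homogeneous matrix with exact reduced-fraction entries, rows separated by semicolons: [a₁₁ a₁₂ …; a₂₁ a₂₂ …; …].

T1 = [1 0 0 0; 0 12/13 -5/13 0; 0 5/13 12/13 0; 0 0 0 1]
T2·T1 = [1 0 0 -4; 0 12/13 -5/13 -2; 0 5/13 12/13 -1; 0 0 0 1]
T3·…·T1 = [1 0 0 -4; 0 6/13 -5/26 -1; 0 5/26 6/13 -1/2; 0 0 0 1]

T = [1 0 0 -4; 0 6/13 -5/26 -1; 0 5/26 6/13 -1/2; 0 0 0 1]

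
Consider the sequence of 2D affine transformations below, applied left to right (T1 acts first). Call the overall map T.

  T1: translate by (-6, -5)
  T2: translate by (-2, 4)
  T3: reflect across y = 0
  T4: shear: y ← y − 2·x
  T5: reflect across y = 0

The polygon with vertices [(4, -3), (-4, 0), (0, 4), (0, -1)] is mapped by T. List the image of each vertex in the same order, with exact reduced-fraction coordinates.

T1 translate by (-6, -5): (4, -3) → (-2, -8); (-4, 0) → (-10, -5); (0, 4) → (-6, -1); (0, -1) → (-6, -6)
T2 translate by (-2, 4): (-2, -8) → (-4, -4); (-10, -5) → (-12, -1); (-6, -1) → (-8, 3); (-6, -6) → (-8, -2)
T3 reflect across y = 0: (-4, -4) → (-4, 4); (-12, -1) → (-12, 1); (-8, 3) → (-8, -3); (-8, -2) → (-8, 2)
T4 shear: y ← y − 2·x: (-4, 4) → (-4, 12); (-12, 1) → (-12, 25); (-8, -3) → (-8, 13); (-8, 2) → (-8, 18)
T5 reflect across y = 0: (-4, 12) → (-4, -12); (-12, 25) → (-12, -25); (-8, 13) → (-8, -13); (-8, 18) → (-8, -18)

image vertices: (-4, -12), (-12, -25), (-8, -13), (-8, -18)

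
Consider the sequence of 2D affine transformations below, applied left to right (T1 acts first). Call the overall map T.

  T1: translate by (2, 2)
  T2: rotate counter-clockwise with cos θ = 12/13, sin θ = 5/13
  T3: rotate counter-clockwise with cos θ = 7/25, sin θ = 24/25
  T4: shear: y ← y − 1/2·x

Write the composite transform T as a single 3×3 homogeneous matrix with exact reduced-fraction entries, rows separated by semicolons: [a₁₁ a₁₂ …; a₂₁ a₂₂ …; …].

T1 = [1 0 2; 0 1 2; 0 0 1]
T2·T1 = [12/13 -5/13 14/13; 5/13 12/13 34/13; 0 0 1]
T3·…·T1 = [-36/325 -323/325 -718/325; 323/325 -36/325 574/325; 0 0 1]
T4·…·T1 = [-36/325 -323/325 -718/325; 341/325 251/650 933/325; 0 0 1]

T = [-36/325 -323/325 -718/325; 341/325 251/650 933/325; 0 0 1]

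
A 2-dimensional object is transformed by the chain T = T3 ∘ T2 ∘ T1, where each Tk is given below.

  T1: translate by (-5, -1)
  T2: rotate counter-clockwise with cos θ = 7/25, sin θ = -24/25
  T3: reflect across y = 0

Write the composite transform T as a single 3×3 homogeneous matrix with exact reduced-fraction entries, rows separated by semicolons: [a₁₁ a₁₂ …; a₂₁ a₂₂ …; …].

T1 = [1 0 -5; 0 1 -1; 0 0 1]
T2·T1 = [7/25 24/25 -59/25; -24/25 7/25 113/25; 0 0 1]
T3·…·T1 = [7/25 24/25 -59/25; 24/25 -7/25 -113/25; 0 0 1]

T = [7/25 24/25 -59/25; 24/25 -7/25 -113/25; 0 0 1]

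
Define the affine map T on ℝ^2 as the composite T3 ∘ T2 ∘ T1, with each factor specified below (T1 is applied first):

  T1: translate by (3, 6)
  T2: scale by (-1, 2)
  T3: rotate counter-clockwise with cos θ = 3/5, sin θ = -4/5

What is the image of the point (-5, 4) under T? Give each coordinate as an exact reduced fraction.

T(p) = (86/5, 52/5)

T1 translate by (3, 6): (-5, 4) → (-2, 10)
T2 scale by (-1, 2): (-2, 10) → (2, 20)
T3 rotate counter-clockwise with cos θ = 3/5, sin θ = -4/5: (2, 20) → (86/5, 52/5)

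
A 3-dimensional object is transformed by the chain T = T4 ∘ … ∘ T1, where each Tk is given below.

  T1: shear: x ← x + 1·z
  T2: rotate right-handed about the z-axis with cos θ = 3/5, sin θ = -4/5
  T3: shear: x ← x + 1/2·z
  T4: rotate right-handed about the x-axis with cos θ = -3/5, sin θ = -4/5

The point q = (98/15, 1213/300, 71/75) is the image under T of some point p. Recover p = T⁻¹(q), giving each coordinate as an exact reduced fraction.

p = (3, 9/4, 8/3)

T1 = [1 0 1 0; 0 1 0 0; 0 0 1 0; 0 0 0 1]
T2·T1 = [3/5 4/5 3/5 0; -4/5 3/5 -4/5 0; 0 0 1 0; 0 0 0 1]
T3·…·T1 = [3/5 4/5 11/10 0; -4/5 3/5 -4/5 0; 0 0 1 0; 0 0 0 1]
T4·…·T1 = [3/5 4/5 11/10 0; 12/25 -9/25 32/25 0; 16/25 -12/25 1/25 0; 0 0 0 1]
det M = 1; M⁻¹ = [3/5 -14/25 71/50 0; 4/5 -17/25 -6/25 0; 0 4/5 -3/5 0; 0 0 0 1]
M⁻¹ · (98/15, 1213/300, 71/75)ᵀ = (3, 9/4, 8/3)ᵀ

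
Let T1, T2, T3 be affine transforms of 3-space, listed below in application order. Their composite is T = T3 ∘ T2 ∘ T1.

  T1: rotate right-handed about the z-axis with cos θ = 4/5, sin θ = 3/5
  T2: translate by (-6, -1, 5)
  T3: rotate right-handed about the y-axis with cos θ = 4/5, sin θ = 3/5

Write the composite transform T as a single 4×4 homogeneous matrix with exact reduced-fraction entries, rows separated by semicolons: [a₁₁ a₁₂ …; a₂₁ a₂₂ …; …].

T = [16/25 -12/25 3/5 -9/5; 3/5 4/5 0 -1; -12/25 9/25 4/5 38/5; 0 0 0 1]

T1 = [4/5 -3/5 0 0; 3/5 4/5 0 0; 0 0 1 0; 0 0 0 1]
T2·T1 = [4/5 -3/5 0 -6; 3/5 4/5 0 -1; 0 0 1 5; 0 0 0 1]
T3·…·T1 = [16/25 -12/25 3/5 -9/5; 3/5 4/5 0 -1; -12/25 9/25 4/5 38/5; 0 0 0 1]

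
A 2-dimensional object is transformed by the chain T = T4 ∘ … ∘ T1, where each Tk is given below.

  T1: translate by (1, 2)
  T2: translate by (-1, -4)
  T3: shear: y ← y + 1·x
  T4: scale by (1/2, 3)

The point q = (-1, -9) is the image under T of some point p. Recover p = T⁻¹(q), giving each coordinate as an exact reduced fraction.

p = (-2, 1)

T1 = [1 0 1; 0 1 2; 0 0 1]
T2·T1 = [1 0 0; 0 1 -2; 0 0 1]
T3·…·T1 = [1 0 0; 1 1 -2; 0 0 1]
T4·…·T1 = [1/2 0 0; 3 3 -6; 0 0 1]
det M = 3/2; M⁻¹ = [2 0 0; -2 1/3 2; 0 0 1]
M⁻¹ · (-1, -9)ᵀ = (-2, 1)ᵀ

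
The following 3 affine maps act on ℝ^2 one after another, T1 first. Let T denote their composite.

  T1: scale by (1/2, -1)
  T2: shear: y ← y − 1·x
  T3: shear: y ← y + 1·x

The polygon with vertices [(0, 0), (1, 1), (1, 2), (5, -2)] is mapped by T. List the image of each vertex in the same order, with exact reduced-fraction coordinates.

T1 scale by (1/2, -1): (0, 0) → (0, 0); (1, 1) → (1/2, -1); (1, 2) → (1/2, -2); (5, -2) → (5/2, 2)
T2 shear: y ← y − 1·x: (0, 0) → (0, 0); (1/2, -1) → (1/2, -3/2); (1/2, -2) → (1/2, -5/2); (5/2, 2) → (5/2, -1/2)
T3 shear: y ← y + 1·x: (0, 0) → (0, 0); (1/2, -3/2) → (1/2, -1); (1/2, -5/2) → (1/2, -2); (5/2, -1/2) → (5/2, 2)

image vertices: (0, 0), (1/2, -1), (1/2, -2), (5/2, 2)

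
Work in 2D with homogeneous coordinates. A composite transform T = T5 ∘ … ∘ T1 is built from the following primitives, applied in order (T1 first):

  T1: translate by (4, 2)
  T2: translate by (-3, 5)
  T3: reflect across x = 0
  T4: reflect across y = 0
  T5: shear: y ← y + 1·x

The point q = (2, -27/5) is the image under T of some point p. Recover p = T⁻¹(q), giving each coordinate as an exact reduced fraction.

p = (-3, 2/5)

T1 = [1 0 4; 0 1 2; 0 0 1]
T2·T1 = [1 0 1; 0 1 7; 0 0 1]
T3·…·T1 = [-1 0 -1; 0 1 7; 0 0 1]
T4·…·T1 = [-1 0 -1; 0 -1 -7; 0 0 1]
T5·…·T1 = [-1 0 -1; -1 -1 -8; 0 0 1]
det M = 1; M⁻¹ = [-1 0 -1; 1 -1 -7; 0 0 1]
M⁻¹ · (2, -27/5)ᵀ = (-3, 2/5)ᵀ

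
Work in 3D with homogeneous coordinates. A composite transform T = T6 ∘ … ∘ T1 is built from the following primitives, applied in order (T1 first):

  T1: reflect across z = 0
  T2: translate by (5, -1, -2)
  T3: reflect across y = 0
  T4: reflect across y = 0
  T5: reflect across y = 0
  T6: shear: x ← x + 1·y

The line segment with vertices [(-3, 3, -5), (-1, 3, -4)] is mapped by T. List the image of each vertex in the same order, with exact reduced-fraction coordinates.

T1 reflect across z = 0: (-3, 3, -5) → (-3, 3, 5); (-1, 3, -4) → (-1, 3, 4)
T2 translate by (5, -1, -2): (-3, 3, 5) → (2, 2, 3); (-1, 3, 4) → (4, 2, 2)
T3 reflect across y = 0: (2, 2, 3) → (2, -2, 3); (4, 2, 2) → (4, -2, 2)
T4 reflect across y = 0: (2, -2, 3) → (2, 2, 3); (4, -2, 2) → (4, 2, 2)
T5 reflect across y = 0: (2, 2, 3) → (2, -2, 3); (4, 2, 2) → (4, -2, 2)
T6 shear: x ← x + 1·y: (2, -2, 3) → (0, -2, 3); (4, -2, 2) → (2, -2, 2)

image vertices: (0, -2, 3), (2, -2, 2)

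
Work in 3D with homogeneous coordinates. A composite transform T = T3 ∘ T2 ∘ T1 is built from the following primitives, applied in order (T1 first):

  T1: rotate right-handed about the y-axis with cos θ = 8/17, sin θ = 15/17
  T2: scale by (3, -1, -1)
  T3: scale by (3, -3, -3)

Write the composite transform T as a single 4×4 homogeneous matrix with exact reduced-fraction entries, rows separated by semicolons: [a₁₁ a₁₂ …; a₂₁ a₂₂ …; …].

T = [72/17 0 135/17 0; 0 3 0 0; -45/17 0 24/17 0; 0 0 0 1]

T1 = [8/17 0 15/17 0; 0 1 0 0; -15/17 0 8/17 0; 0 0 0 1]
T2·T1 = [24/17 0 45/17 0; 0 -1 0 0; 15/17 0 -8/17 0; 0 0 0 1]
T3·…·T1 = [72/17 0 135/17 0; 0 3 0 0; -45/17 0 24/17 0; 0 0 0 1]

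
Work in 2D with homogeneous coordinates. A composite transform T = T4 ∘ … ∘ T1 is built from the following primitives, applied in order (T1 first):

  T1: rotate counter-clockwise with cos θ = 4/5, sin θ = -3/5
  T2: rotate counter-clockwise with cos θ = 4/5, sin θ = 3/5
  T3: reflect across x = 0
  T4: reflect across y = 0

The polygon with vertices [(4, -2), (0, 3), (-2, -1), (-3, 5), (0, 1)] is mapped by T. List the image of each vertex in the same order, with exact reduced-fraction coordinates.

T1 rotate counter-clockwise with cos θ = 4/5, sin θ = -3/5: (4, -2) → (2, -4); (0, 3) → (9/5, 12/5); (-2, -1) → (-11/5, 2/5); (-3, 5) → (3/5, 29/5); (0, 1) → (3/5, 4/5)
T2 rotate counter-clockwise with cos θ = 4/5, sin θ = 3/5: (2, -4) → (4, -2); (9/5, 12/5) → (0, 3); (-11/5, 2/5) → (-2, -1); (3/5, 29/5) → (-3, 5); (3/5, 4/5) → (0, 1)
T3 reflect across x = 0: (4, -2) → (-4, -2); (0, 3) → (0, 3); (-2, -1) → (2, -1); (-3, 5) → (3, 5); (0, 1) → (0, 1)
T4 reflect across y = 0: (-4, -2) → (-4, 2); (0, 3) → (0, -3); (2, -1) → (2, 1); (3, 5) → (3, -5); (0, 1) → (0, -1)

image vertices: (-4, 2), (0, -3), (2, 1), (3, -5), (0, -1)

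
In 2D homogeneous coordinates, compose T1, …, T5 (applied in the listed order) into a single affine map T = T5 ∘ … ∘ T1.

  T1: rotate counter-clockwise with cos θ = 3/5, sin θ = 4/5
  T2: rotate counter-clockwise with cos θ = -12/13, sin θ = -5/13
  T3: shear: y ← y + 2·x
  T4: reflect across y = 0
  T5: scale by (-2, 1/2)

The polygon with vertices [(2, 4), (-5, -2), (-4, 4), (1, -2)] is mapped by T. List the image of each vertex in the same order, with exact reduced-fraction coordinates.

T1 rotate counter-clockwise with cos θ = 3/5, sin θ = 4/5: (2, 4) → (-2, 4); (-5, -2) → (-7/5, -26/5); (-4, 4) → (-28/5, -4/5); (1, -2) → (11/5, -2/5)
T2 rotate counter-clockwise with cos θ = -12/13, sin θ = -5/13: (-2, 4) → (44/13, -38/13); (-7/5, -26/5) → (-46/65, 347/65); (-28/5, -4/5) → (316/65, 188/65); (11/5, -2/5) → (-142/65, -31/65)
T3 shear: y ← y + 2·x: (44/13, -38/13) → (44/13, 50/13); (-46/65, 347/65) → (-46/65, 51/13); (316/65, 188/65) → (316/65, 164/13); (-142/65, -31/65) → (-142/65, -63/13)
T4 reflect across y = 0: (44/13, 50/13) → (44/13, -50/13); (-46/65, 51/13) → (-46/65, -51/13); (316/65, 164/13) → (316/65, -164/13); (-142/65, -63/13) → (-142/65, 63/13)
T5 scale by (-2, 1/2): (44/13, -50/13) → (-88/13, -25/13); (-46/65, -51/13) → (92/65, -51/26); (316/65, -164/13) → (-632/65, -82/13); (-142/65, 63/13) → (284/65, 63/26)

image vertices: (-88/13, -25/13), (92/65, -51/26), (-632/65, -82/13), (284/65, 63/26)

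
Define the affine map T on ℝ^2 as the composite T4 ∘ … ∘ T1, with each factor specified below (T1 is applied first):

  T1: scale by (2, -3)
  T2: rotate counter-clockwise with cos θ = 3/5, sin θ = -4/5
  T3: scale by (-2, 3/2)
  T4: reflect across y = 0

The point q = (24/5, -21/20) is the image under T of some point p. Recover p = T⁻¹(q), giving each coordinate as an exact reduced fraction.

T1 = [2 0 0; 0 -3 0; 0 0 1]
T2·T1 = [6/5 -12/5 0; -8/5 -9/5 0; 0 0 1]
T3·…·T1 = [-12/5 24/5 0; -12/5 -27/10 0; 0 0 1]
T4·…·T1 = [-12/5 24/5 0; 12/5 27/10 0; 0 0 1]
det M = -18; M⁻¹ = [-3/20 4/15 0; 2/15 2/15 0; 0 0 1]
M⁻¹ · (24/5, -21/20)ᵀ = (-1, 1/2)ᵀ

p = (-1, 1/2)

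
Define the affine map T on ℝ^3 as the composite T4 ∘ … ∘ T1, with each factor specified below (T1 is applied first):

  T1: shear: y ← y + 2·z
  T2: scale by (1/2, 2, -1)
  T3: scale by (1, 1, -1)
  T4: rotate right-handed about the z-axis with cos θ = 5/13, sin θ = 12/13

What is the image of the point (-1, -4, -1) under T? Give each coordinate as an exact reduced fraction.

T(p) = (283/26, -66/13, -1)

T1 shear: y ← y + 2·z: (-1, -4, -1) → (-1, -6, -1)
T2 scale by (1/2, 2, -1): (-1, -6, -1) → (-1/2, -12, 1)
T3 scale by (1, 1, -1): (-1/2, -12, 1) → (-1/2, -12, -1)
T4 rotate right-handed about the z-axis with cos θ = 5/13, sin θ = 12/13: (-1/2, -12, -1) → (283/26, -66/13, -1)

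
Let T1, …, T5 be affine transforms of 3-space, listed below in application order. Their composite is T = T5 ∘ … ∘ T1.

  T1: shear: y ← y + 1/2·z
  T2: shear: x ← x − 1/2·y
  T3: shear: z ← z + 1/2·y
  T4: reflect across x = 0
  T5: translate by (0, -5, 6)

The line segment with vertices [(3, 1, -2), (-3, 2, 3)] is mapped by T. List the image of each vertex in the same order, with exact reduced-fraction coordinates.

T1 shear: y ← y + 1/2·z: (3, 1, -2) → (3, 0, -2); (-3, 2, 3) → (-3, 7/2, 3)
T2 shear: x ← x − 1/2·y: (3, 0, -2) → (3, 0, -2); (-3, 7/2, 3) → (-19/4, 7/2, 3)
T3 shear: z ← z + 1/2·y: (3, 0, -2) → (3, 0, -2); (-19/4, 7/2, 3) → (-19/4, 7/2, 19/4)
T4 reflect across x = 0: (3, 0, -2) → (-3, 0, -2); (-19/4, 7/2, 19/4) → (19/4, 7/2, 19/4)
T5 translate by (0, -5, 6): (-3, 0, -2) → (-3, -5, 4); (19/4, 7/2, 19/4) → (19/4, -3/2, 43/4)

image vertices: (-3, -5, 4), (19/4, -3/2, 43/4)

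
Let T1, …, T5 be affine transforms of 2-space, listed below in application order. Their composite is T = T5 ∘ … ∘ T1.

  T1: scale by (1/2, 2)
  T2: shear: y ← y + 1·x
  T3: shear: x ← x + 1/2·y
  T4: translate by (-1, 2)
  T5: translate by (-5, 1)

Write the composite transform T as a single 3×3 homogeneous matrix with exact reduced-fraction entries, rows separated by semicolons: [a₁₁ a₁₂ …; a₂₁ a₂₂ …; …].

T = [3/4 1 -6; 1/2 2 3; 0 0 1]

T1 = [1/2 0 0; 0 2 0; 0 0 1]
T2·T1 = [1/2 0 0; 1/2 2 0; 0 0 1]
T3·…·T1 = [3/4 1 0; 1/2 2 0; 0 0 1]
T4·…·T1 = [3/4 1 -1; 1/2 2 2; 0 0 1]
T5·…·T1 = [3/4 1 -6; 1/2 2 3; 0 0 1]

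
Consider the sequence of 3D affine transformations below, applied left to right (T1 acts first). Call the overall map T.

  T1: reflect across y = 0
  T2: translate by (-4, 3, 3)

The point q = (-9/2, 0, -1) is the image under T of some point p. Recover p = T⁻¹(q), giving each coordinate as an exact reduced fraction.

p = (-1/2, 3, -4)

T1 = [1 0 0 0; 0 -1 0 0; 0 0 1 0; 0 0 0 1]
T2·T1 = [1 0 0 -4; 0 -1 0 3; 0 0 1 3; 0 0 0 1]
det M = -1; M⁻¹ = [1 0 0 4; 0 -1 0 3; 0 0 1 -3; 0 0 0 1]
M⁻¹ · (-9/2, 0, -1)ᵀ = (-1/2, 3, -4)ᵀ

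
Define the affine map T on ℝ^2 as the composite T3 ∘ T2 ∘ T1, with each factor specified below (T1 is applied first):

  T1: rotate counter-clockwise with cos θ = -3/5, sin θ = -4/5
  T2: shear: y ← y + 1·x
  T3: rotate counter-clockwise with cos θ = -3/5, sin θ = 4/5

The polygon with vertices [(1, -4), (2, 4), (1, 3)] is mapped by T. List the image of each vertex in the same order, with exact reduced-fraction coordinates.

image vertices: (101/25, -43/25), (2/5, 14/5), (-11/25, 48/25)

T1 rotate counter-clockwise with cos θ = -3/5, sin θ = -4/5: (1, -4) → (-19/5, 8/5); (2, 4) → (2, -4); (1, 3) → (9/5, -13/5)
T2 shear: y ← y + 1·x: (-19/5, 8/5) → (-19/5, -11/5); (2, -4) → (2, -2); (9/5, -13/5) → (9/5, -4/5)
T3 rotate counter-clockwise with cos θ = -3/5, sin θ = 4/5: (-19/5, -11/5) → (101/25, -43/25); (2, -2) → (2/5, 14/5); (9/5, -4/5) → (-11/25, 48/25)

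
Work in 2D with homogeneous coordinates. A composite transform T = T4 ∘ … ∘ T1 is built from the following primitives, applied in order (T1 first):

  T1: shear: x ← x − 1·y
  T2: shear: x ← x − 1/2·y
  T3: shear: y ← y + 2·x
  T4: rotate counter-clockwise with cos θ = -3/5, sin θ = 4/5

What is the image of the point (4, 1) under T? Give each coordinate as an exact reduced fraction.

T(p) = (-63/10, -8/5)

T1 shear: x ← x − 1·y: (4, 1) → (3, 1)
T2 shear: x ← x − 1/2·y: (3, 1) → (5/2, 1)
T3 shear: y ← y + 2·x: (5/2, 1) → (5/2, 6)
T4 rotate counter-clockwise with cos θ = -3/5, sin θ = 4/5: (5/2, 6) → (-63/10, -8/5)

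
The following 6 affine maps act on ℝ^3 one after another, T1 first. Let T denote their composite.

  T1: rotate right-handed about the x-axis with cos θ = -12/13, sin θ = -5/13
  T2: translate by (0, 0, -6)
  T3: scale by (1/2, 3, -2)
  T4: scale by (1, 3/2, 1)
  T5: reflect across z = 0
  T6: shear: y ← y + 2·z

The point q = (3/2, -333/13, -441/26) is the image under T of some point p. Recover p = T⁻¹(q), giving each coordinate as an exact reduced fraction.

T1 = [1 0 0 0; 0 -12/13 5/13 0; 0 -5/13 -12/13 0; 0 0 0 1]
T2·T1 = [1 0 0 0; 0 -12/13 5/13 0; 0 -5/13 -12/13 -6; 0 0 0 1]
T3·…·T1 = [1/2 0 0 0; 0 -36/13 15/13 0; 0 10/13 24/13 12; 0 0 0 1]
T4·…·T1 = [1/2 0 0 0; 0 -54/13 45/26 0; 0 10/13 24/13 12; 0 0 0 1]
T5·…·T1 = [1/2 0 0 0; 0 -54/13 45/26 0; 0 -10/13 -24/13 -12; 0 0 0 1]
T6·…·T1 = [1/2 0 0 0; 0 -74/13 -51/26 -24; 0 -10/13 -24/13 -12; 0 0 0 1]
det M = 9/2; M⁻¹ = [2 0 0 0; 0 -8/39 17/78 -30/13; 0 10/117 -74/117 -72/13; 0 0 0 1]
M⁻¹ · (3/2, -333/13, -441/26)ᵀ = (3, -3/4, 3)ᵀ

p = (3, -3/4, 3)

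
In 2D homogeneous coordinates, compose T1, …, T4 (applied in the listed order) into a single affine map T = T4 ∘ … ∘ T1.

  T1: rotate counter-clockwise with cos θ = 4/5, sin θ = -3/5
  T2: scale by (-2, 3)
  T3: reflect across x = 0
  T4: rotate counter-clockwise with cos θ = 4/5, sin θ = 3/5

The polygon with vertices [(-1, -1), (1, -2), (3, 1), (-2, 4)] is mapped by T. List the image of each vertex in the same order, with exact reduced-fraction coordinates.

image vertices: (-47/25, -54/25), (83/25, -144/25), (33/5, 6/5), (-166/25, 288/25)

T1 rotate counter-clockwise with cos θ = 4/5, sin θ = -3/5: (-1, -1) → (-7/5, -1/5); (1, -2) → (-2/5, -11/5); (3, 1) → (3, -1); (-2, 4) → (4/5, 22/5)
T2 scale by (-2, 3): (-7/5, -1/5) → (14/5, -3/5); (-2/5, -11/5) → (4/5, -33/5); (3, -1) → (-6, -3); (4/5, 22/5) → (-8/5, 66/5)
T3 reflect across x = 0: (14/5, -3/5) → (-14/5, -3/5); (4/5, -33/5) → (-4/5, -33/5); (-6, -3) → (6, -3); (-8/5, 66/5) → (8/5, 66/5)
T4 rotate counter-clockwise with cos θ = 4/5, sin θ = 3/5: (-14/5, -3/5) → (-47/25, -54/25); (-4/5, -33/5) → (83/25, -144/25); (6, -3) → (33/5, 6/5); (8/5, 66/5) → (-166/25, 288/25)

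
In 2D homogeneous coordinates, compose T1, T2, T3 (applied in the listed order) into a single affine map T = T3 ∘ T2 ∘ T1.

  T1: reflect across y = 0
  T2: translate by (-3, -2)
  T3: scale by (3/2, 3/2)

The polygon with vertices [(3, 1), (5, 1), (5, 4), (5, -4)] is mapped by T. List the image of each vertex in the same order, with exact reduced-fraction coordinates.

image vertices: (0, -9/2), (3, -9/2), (3, -9), (3, 3)

T1 reflect across y = 0: (3, 1) → (3, -1); (5, 1) → (5, -1); (5, 4) → (5, -4); (5, -4) → (5, 4)
T2 translate by (-3, -2): (3, -1) → (0, -3); (5, -1) → (2, -3); (5, -4) → (2, -6); (5, 4) → (2, 2)
T3 scale by (3/2, 3/2): (0, -3) → (0, -9/2); (2, -3) → (3, -9/2); (2, -6) → (3, -9); (2, 2) → (3, 3)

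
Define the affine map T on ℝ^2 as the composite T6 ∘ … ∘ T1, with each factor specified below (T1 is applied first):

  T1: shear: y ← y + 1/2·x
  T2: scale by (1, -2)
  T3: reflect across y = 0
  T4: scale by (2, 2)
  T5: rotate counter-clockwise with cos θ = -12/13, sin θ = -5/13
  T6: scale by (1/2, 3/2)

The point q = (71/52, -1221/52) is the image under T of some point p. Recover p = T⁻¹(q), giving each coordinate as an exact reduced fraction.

p = (7/4, 3)

T1 = [1 0 0; 1/2 1 0; 0 0 1]
T2·T1 = [1 0 0; -1 -2 0; 0 0 1]
T3·…·T1 = [1 0 0; 1 2 0; 0 0 1]
T4·…·T1 = [2 0 0; 2 4 0; 0 0 1]
T5·…·T1 = [-14/13 20/13 0; -34/13 -48/13 0; 0 0 1]
T6·…·T1 = [-7/13 10/13 0; -51/13 -72/13 0; 0 0 1]
det M = 6; M⁻¹ = [-12/13 -5/39 0; 17/26 -7/78 0; 0 0 1]
M⁻¹ · (71/52, -1221/52)ᵀ = (7/4, 3)ᵀ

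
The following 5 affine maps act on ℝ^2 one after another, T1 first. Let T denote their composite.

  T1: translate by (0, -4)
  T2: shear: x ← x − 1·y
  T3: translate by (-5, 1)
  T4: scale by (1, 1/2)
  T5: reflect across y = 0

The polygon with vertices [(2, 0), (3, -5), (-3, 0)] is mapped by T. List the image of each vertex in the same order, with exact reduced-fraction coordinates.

T1 translate by (0, -4): (2, 0) → (2, -4); (3, -5) → (3, -9); (-3, 0) → (-3, -4)
T2 shear: x ← x − 1·y: (2, -4) → (6, -4); (3, -9) → (12, -9); (-3, -4) → (1, -4)
T3 translate by (-5, 1): (6, -4) → (1, -3); (12, -9) → (7, -8); (1, -4) → (-4, -3)
T4 scale by (1, 1/2): (1, -3) → (1, -3/2); (7, -8) → (7, -4); (-4, -3) → (-4, -3/2)
T5 reflect across y = 0: (1, -3/2) → (1, 3/2); (7, -4) → (7, 4); (-4, -3/2) → (-4, 3/2)

image vertices: (1, 3/2), (7, 4), (-4, 3/2)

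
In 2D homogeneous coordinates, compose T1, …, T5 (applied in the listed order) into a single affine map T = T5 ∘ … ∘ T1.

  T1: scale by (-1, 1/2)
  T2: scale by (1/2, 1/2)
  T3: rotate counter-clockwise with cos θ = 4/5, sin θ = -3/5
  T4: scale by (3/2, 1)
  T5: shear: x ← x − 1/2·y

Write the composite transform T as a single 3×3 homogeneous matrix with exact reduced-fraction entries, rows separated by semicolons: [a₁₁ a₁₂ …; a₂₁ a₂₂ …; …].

T1 = [-1 0 0; 0 1/2 0; 0 0 1]
T2·T1 = [-1/2 0 0; 0 1/4 0; 0 0 1]
T3·…·T1 = [-2/5 3/20 0; 3/10 1/5 0; 0 0 1]
T4·…·T1 = [-3/5 9/40 0; 3/10 1/5 0; 0 0 1]
T5·…·T1 = [-3/4 1/8 0; 3/10 1/5 0; 0 0 1]

T = [-3/4 1/8 0; 3/10 1/5 0; 0 0 1]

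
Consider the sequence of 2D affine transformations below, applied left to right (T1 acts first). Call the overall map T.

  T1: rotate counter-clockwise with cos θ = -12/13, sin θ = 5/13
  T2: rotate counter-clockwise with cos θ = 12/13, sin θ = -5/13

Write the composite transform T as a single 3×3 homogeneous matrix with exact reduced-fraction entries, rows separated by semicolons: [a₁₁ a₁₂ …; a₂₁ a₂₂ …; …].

T1 = [-12/13 -5/13 0; 5/13 -12/13 0; 0 0 1]
T2·T1 = [-119/169 -120/169 0; 120/169 -119/169 0; 0 0 1]

T = [-119/169 -120/169 0; 120/169 -119/169 0; 0 0 1]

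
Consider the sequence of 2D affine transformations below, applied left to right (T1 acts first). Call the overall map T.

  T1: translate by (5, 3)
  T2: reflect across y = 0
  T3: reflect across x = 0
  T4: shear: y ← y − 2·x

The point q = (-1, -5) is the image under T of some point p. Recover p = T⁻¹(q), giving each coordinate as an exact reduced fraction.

p = (-4, 4)

T1 = [1 0 5; 0 1 3; 0 0 1]
T2·T1 = [1 0 5; 0 -1 -3; 0 0 1]
T3·…·T1 = [-1 0 -5; 0 -1 -3; 0 0 1]
T4·…·T1 = [-1 0 -5; 2 -1 7; 0 0 1]
det M = 1; M⁻¹ = [-1 0 -5; -2 -1 -3; 0 0 1]
M⁻¹ · (-1, -5)ᵀ = (-4, 4)ᵀ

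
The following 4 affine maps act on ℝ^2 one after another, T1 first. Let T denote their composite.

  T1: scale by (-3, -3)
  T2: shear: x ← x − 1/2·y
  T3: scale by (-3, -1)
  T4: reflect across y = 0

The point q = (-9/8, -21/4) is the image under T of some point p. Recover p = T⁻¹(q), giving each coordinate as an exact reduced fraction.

p = (3/4, 7/4)

T1 = [-3 0 0; 0 -3 0; 0 0 1]
T2·T1 = [-3 3/2 0; 0 -3 0; 0 0 1]
T3·…·T1 = [9 -9/2 0; 0 3 0; 0 0 1]
T4·…·T1 = [9 -9/2 0; 0 -3 0; 0 0 1]
det M = -27; M⁻¹ = [1/9 -1/6 0; 0 -1/3 0; 0 0 1]
M⁻¹ · (-9/8, -21/4)ᵀ = (3/4, 7/4)ᵀ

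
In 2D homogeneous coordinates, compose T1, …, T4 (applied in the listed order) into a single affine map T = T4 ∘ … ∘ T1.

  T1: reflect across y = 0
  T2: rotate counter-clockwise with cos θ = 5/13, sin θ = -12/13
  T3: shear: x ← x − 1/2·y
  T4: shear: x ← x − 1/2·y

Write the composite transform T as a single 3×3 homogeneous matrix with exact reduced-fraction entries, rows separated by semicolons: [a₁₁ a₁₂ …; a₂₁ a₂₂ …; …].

T1 = [1 0 0; 0 -1 0; 0 0 1]
T2·T1 = [5/13 -12/13 0; -12/13 -5/13 0; 0 0 1]
T3·…·T1 = [11/13 -19/26 0; -12/13 -5/13 0; 0 0 1]
T4·…·T1 = [17/13 -7/13 0; -12/13 -5/13 0; 0 0 1]

T = [17/13 -7/13 0; -12/13 -5/13 0; 0 0 1]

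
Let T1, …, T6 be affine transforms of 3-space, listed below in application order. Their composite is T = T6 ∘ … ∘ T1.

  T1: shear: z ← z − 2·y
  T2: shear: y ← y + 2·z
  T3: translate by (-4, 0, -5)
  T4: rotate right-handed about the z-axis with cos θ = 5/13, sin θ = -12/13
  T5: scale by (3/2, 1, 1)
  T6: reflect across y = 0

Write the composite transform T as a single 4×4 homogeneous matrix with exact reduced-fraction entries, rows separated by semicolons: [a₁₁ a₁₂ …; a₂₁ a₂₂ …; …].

T = [15/26 -54/13 36/13 -30/13; 12/13 15/13 -10/13 -48/13; 0 -2 1 -5; 0 0 0 1]

T1 = [1 0 0 0; 0 1 0 0; 0 -2 1 0; 0 0 0 1]
T2·T1 = [1 0 0 0; 0 -3 2 0; 0 -2 1 0; 0 0 0 1]
T3·…·T1 = [1 0 0 -4; 0 -3 2 0; 0 -2 1 -5; 0 0 0 1]
T4·…·T1 = [5/13 -36/13 24/13 -20/13; -12/13 -15/13 10/13 48/13; 0 -2 1 -5; 0 0 0 1]
T5·…·T1 = [15/26 -54/13 36/13 -30/13; -12/13 -15/13 10/13 48/13; 0 -2 1 -5; 0 0 0 1]
T6·…·T1 = [15/26 -54/13 36/13 -30/13; 12/13 15/13 -10/13 -48/13; 0 -2 1 -5; 0 0 0 1]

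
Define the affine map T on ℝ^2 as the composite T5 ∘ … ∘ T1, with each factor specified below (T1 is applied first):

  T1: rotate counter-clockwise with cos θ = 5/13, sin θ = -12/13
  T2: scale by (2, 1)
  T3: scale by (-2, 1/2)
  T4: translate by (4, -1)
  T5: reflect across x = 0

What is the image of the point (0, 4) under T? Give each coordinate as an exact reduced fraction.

T1 rotate counter-clockwise with cos θ = 5/13, sin θ = -12/13: (0, 4) → (48/13, 20/13)
T2 scale by (2, 1): (48/13, 20/13) → (96/13, 20/13)
T3 scale by (-2, 1/2): (96/13, 20/13) → (-192/13, 10/13)
T4 translate by (4, -1): (-192/13, 10/13) → (-140/13, -3/13)
T5 reflect across x = 0: (-140/13, -3/13) → (140/13, -3/13)

T(p) = (140/13, -3/13)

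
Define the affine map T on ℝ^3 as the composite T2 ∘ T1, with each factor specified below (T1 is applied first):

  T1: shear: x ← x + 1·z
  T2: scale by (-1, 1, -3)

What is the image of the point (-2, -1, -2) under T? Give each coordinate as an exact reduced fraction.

T1 shear: x ← x + 1·z: (-2, -1, -2) → (-4, -1, -2)
T2 scale by (-1, 1, -3): (-4, -1, -2) → (4, -1, 6)

T(p) = (4, -1, 6)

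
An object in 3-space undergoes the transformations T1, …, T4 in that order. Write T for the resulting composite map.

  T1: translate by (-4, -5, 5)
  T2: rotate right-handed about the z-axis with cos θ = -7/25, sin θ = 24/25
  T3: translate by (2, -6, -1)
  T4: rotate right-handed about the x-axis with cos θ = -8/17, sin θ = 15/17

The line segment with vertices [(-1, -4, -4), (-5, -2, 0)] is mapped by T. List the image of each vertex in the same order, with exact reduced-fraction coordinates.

image vertices: (301/25, 1656/425, -621/85), (281/25, 1036/425, -1111/85)

T1 translate by (-4, -5, 5): (-1, -4, -4) → (-5, -9, 1); (-5, -2, 0) → (-9, -7, 5)
T2 rotate right-handed about the z-axis with cos θ = -7/25, sin θ = 24/25: (-5, -9, 1) → (251/25, -57/25, 1); (-9, -7, 5) → (231/25, -167/25, 5)
T3 translate by (2, -6, -1): (251/25, -57/25, 1) → (301/25, -207/25, 0); (231/25, -167/25, 5) → (281/25, -317/25, 4)
T4 rotate right-handed about the x-axis with cos θ = -8/17, sin θ = 15/17: (301/25, -207/25, 0) → (301/25, 1656/425, -621/85); (281/25, -317/25, 4) → (281/25, 1036/425, -1111/85)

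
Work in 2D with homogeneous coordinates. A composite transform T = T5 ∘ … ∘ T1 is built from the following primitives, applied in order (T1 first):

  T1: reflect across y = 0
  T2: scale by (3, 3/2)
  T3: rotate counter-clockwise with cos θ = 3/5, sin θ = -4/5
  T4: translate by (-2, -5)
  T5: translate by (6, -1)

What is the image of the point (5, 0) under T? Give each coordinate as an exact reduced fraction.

T(p) = (13, -18)

T1 reflect across y = 0: (5, 0) → (5, 0)
T2 scale by (3, 3/2): (5, 0) → (15, 0)
T3 rotate counter-clockwise with cos θ = 3/5, sin θ = -4/5: (15, 0) → (9, -12)
T4 translate by (-2, -5): (9, -12) → (7, -17)
T5 translate by (6, -1): (7, -17) → (13, -18)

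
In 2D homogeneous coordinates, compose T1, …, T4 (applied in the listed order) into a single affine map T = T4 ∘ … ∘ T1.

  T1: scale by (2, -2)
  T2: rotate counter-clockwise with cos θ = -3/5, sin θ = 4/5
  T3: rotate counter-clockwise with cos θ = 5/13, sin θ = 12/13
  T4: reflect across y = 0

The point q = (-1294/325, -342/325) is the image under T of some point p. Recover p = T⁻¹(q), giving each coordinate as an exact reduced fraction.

T1 = [2 0 0; 0 -2 0; 0 0 1]
T2·T1 = [-6/5 8/5 0; 8/5 6/5 0; 0 0 1]
T3·…·T1 = [-126/65 -32/65 0; -32/65 126/65 0; 0 0 1]
T4·…·T1 = [-126/65 -32/65 0; 32/65 -126/65 0; 0 0 1]
det M = 4; M⁻¹ = [-63/130 8/65 0; -8/65 -63/130 0; 0 0 1]
M⁻¹ · (-1294/325, -342/325)ᵀ = (9/5, 1)ᵀ

p = (9/5, 1)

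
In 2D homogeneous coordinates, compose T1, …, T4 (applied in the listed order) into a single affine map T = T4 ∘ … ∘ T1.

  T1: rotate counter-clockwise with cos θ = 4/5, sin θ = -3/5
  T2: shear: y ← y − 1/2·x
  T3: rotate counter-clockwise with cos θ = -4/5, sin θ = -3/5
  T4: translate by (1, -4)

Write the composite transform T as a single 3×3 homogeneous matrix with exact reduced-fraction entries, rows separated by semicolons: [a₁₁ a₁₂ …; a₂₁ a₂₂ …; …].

T = [-31/25 -9/50 1; 8/25 -19/25 -4; 0 0 1]

T1 = [4/5 3/5 0; -3/5 4/5 0; 0 0 1]
T2·T1 = [4/5 3/5 0; -1 1/2 0; 0 0 1]
T3·…·T1 = [-31/25 -9/50 0; 8/25 -19/25 0; 0 0 1]
T4·…·T1 = [-31/25 -9/50 1; 8/25 -19/25 -4; 0 0 1]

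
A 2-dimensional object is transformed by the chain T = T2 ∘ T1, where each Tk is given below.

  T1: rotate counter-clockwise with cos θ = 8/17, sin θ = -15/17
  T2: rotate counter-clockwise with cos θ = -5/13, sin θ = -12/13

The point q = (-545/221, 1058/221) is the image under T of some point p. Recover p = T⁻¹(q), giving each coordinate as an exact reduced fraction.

p = (2, -5)

T1 = [8/17 15/17 0; -15/17 8/17 0; 0 0 1]
T2·T1 = [-220/221 21/221 0; -21/221 -220/221 0; 0 0 1]
det M = 1; M⁻¹ = [-220/221 -21/221 0; 21/221 -220/221 0; 0 0 1]
M⁻¹ · (-545/221, 1058/221)ᵀ = (2, -5)ᵀ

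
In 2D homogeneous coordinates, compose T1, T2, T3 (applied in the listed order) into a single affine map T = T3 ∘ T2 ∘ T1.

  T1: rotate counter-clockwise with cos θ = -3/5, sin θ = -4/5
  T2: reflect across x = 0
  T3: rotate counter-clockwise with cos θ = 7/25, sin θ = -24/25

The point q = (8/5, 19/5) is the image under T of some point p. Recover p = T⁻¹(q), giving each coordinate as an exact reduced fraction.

p = (-4, 1)

T1 = [-3/5 4/5 0; -4/5 -3/5 0; 0 0 1]
T2·T1 = [3/5 -4/5 0; -4/5 -3/5 0; 0 0 1]
T3·…·T1 = [-3/5 -4/5 0; -4/5 3/5 0; 0 0 1]
det M = -1; M⁻¹ = [-3/5 -4/5 0; -4/5 3/5 0; 0 0 1]
M⁻¹ · (8/5, 19/5)ᵀ = (-4, 1)ᵀ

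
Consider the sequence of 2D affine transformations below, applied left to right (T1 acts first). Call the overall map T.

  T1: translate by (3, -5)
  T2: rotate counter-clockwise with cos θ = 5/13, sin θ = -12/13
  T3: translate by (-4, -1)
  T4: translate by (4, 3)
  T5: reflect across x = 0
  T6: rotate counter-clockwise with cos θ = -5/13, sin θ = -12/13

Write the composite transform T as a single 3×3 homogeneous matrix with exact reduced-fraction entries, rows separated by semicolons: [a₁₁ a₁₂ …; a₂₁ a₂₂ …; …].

T1 = [1 0 3; 0 1 -5; 0 0 1]
T2·T1 = [5/13 12/13 -45/13; -12/13 5/13 -61/13; 0 0 1]
T3·…·T1 = [5/13 12/13 -97/13; -12/13 5/13 -74/13; 0 0 1]
T4·…·T1 = [5/13 12/13 -45/13; -12/13 5/13 -35/13; 0 0 1]
T5·…·T1 = [-5/13 -12/13 45/13; -12/13 5/13 -35/13; 0 0 1]
T6·…·T1 = [-119/169 120/169 -645/169; 120/169 119/169 -365/169; 0 0 1]

T = [-119/169 120/169 -645/169; 120/169 119/169 -365/169; 0 0 1]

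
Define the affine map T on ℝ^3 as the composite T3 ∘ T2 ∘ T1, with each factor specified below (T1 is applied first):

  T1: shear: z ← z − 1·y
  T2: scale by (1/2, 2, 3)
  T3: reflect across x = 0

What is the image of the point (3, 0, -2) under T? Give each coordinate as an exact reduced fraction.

T(p) = (-3/2, 0, -6)

T1 shear: z ← z − 1·y: (3, 0, -2) → (3, 0, -2)
T2 scale by (1/2, 2, 3): (3, 0, -2) → (3/2, 0, -6)
T3 reflect across x = 0: (3/2, 0, -6) → (-3/2, 0, -6)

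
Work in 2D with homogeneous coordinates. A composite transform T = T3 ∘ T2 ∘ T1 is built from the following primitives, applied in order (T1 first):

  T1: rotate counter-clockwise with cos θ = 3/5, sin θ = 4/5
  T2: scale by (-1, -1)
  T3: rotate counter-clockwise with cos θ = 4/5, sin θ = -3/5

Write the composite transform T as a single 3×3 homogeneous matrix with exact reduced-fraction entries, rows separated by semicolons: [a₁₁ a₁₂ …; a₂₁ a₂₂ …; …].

T = [-24/25 7/25 0; -7/25 -24/25 0; 0 0 1]

T1 = [3/5 -4/5 0; 4/5 3/5 0; 0 0 1]
T2·T1 = [-3/5 4/5 0; -4/5 -3/5 0; 0 0 1]
T3·…·T1 = [-24/25 7/25 0; -7/25 -24/25 0; 0 0 1]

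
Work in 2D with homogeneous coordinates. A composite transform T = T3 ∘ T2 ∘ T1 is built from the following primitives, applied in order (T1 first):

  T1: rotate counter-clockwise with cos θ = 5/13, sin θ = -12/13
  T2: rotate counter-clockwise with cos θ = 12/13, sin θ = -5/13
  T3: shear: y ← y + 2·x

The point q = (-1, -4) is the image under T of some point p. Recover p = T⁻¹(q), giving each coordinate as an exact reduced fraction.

T1 = [5/13 12/13 0; -12/13 5/13 0; 0 0 1]
T2·T1 = [0 1 0; -1 0 0; 0 0 1]
T3·…·T1 = [0 1 0; -1 2 0; 0 0 1]
det M = 1; M⁻¹ = [2 -1 0; 1 0 0; 0 0 1]
M⁻¹ · (-1, -4)ᵀ = (2, -1)ᵀ

p = (2, -1)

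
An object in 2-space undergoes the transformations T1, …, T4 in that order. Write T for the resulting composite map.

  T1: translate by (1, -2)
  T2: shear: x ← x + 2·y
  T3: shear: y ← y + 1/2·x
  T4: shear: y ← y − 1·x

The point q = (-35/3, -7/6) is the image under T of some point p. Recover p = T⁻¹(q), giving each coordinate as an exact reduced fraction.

p = (4/3, -5)

T1 = [1 0 1; 0 1 -2; 0 0 1]
T2·T1 = [1 2 -3; 0 1 -2; 0 0 1]
T3·…·T1 = [1 2 -3; 1/2 2 -7/2; 0 0 1]
T4·…·T1 = [1 2 -3; -1/2 0 -1/2; 0 0 1]
det M = 1; M⁻¹ = [0 -2 -1; 1/2 1 2; 0 0 1]
M⁻¹ · (-35/3, -7/6)ᵀ = (4/3, -5)ᵀ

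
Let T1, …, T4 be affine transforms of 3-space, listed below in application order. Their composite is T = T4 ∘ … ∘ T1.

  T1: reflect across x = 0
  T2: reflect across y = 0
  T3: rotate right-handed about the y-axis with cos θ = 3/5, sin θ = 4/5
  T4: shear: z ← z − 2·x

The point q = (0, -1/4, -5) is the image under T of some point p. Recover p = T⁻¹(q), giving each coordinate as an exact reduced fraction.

T1 = [-1 0 0 0; 0 1 0 0; 0 0 1 0; 0 0 0 1]
T2·T1 = [-1 0 0 0; 0 -1 0 0; 0 0 1 0; 0 0 0 1]
T3·…·T1 = [-3/5 0 4/5 0; 0 -1 0 0; 4/5 0 3/5 0; 0 0 0 1]
T4·…·T1 = [-3/5 0 4/5 0; 0 -1 0 0; 2 0 -1 0; 0 0 0 1]
det M = 1; M⁻¹ = [1 0 4/5 0; 0 -1 0 0; 2 0 3/5 0; 0 0 0 1]
M⁻¹ · (0, -1/4, -5)ᵀ = (-4, 1/4, -3)ᵀ

p = (-4, 1/4, -3)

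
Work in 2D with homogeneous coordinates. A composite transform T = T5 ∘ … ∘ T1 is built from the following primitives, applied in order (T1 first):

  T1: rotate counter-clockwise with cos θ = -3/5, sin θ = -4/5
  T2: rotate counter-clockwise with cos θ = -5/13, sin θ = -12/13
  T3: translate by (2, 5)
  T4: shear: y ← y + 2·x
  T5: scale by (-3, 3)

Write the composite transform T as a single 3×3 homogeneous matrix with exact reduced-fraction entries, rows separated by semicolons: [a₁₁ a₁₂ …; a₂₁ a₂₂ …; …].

T = [99/65 168/65 -6; -6/13 -87/13 27; 0 0 1]

T1 = [-3/5 4/5 0; -4/5 -3/5 0; 0 0 1]
T2·T1 = [-33/65 -56/65 0; 56/65 -33/65 0; 0 0 1]
T3·…·T1 = [-33/65 -56/65 2; 56/65 -33/65 5; 0 0 1]
T4·…·T1 = [-33/65 -56/65 2; -2/13 -29/13 9; 0 0 1]
T5·…·T1 = [99/65 168/65 -6; -6/13 -87/13 27; 0 0 1]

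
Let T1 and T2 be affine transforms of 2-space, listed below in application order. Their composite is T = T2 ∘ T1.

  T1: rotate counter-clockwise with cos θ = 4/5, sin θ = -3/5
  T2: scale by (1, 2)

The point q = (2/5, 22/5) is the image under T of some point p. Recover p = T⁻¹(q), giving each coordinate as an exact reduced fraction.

T1 = [4/5 3/5 0; -3/5 4/5 0; 0 0 1]
T2·T1 = [4/5 3/5 0; -6/5 8/5 0; 0 0 1]
det M = 2; M⁻¹ = [4/5 -3/10 0; 3/5 2/5 0; 0 0 1]
M⁻¹ · (2/5, 22/5)ᵀ = (-1, 2)ᵀ

p = (-1, 2)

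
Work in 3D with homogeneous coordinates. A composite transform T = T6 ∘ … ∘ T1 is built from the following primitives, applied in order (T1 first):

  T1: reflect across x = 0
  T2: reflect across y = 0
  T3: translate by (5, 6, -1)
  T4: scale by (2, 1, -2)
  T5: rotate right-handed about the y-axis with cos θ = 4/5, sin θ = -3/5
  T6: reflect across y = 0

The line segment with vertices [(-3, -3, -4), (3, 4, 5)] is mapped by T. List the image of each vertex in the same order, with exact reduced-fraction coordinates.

image vertices: (34/5, -9, 88/5), (8, -2, -4)

T1 reflect across x = 0: (-3, -3, -4) → (3, -3, -4); (3, 4, 5) → (-3, 4, 5)
T2 reflect across y = 0: (3, -3, -4) → (3, 3, -4); (-3, 4, 5) → (-3, -4, 5)
T3 translate by (5, 6, -1): (3, 3, -4) → (8, 9, -5); (-3, -4, 5) → (2, 2, 4)
T4 scale by (2, 1, -2): (8, 9, -5) → (16, 9, 10); (2, 2, 4) → (4, 2, -8)
T5 rotate right-handed about the y-axis with cos θ = 4/5, sin θ = -3/5: (16, 9, 10) → (34/5, 9, 88/5); (4, 2, -8) → (8, 2, -4)
T6 reflect across y = 0: (34/5, 9, 88/5) → (34/5, -9, 88/5); (8, 2, -4) → (8, -2, -4)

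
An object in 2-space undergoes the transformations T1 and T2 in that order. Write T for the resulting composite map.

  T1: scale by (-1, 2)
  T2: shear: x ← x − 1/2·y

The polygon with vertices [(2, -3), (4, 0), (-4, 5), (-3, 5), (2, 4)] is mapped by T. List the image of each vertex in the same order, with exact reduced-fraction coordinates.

image vertices: (1, -6), (-4, 0), (-1, 10), (-2, 10), (-6, 8)

T1 scale by (-1, 2): (2, -3) → (-2, -6); (4, 0) → (-4, 0); (-4, 5) → (4, 10); (-3, 5) → (3, 10); (2, 4) → (-2, 8)
T2 shear: x ← x − 1/2·y: (-2, -6) → (1, -6); (-4, 0) → (-4, 0); (4, 10) → (-1, 10); (3, 10) → (-2, 10); (-2, 8) → (-6, 8)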